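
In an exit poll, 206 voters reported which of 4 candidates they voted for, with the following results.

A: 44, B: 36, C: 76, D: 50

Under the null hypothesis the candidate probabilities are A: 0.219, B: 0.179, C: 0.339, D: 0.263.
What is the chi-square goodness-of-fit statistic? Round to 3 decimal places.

0.915

Expected counts E_i = n·p_i: 206×0.219 = 45.114, 206×0.179 = 36.874, 206×0.339 = 69.834, 206×0.263 = 54.178.
cat         O        E   (O−E)²/E
A          44   45.114     0.0275
B          36   36.874     0.0207
C          76   69.834     0.5444
D          50   54.178     0.3222
Sum = 0.915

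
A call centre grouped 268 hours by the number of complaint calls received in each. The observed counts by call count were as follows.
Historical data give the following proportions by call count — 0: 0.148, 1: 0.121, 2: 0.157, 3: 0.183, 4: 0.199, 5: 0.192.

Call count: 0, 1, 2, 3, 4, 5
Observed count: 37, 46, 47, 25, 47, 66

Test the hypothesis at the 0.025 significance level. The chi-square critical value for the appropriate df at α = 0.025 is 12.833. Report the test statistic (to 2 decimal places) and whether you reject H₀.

Expected counts E_i = n·p_i: 268×0.148 = 39.664, 268×0.121 = 32.428, 268×0.157 = 42.076, 268×0.183 = 49.044, 268×0.199 = 53.332, 268×0.192 = 51.456.
0: (37 − 39.664)²/39.664 = 7.096896/39.664 = 0.179
1: (46 − 32.428)²/32.428 = 184.199184/32.428 = 5.680
2: (47 − 42.076)²/42.076 = 24.245776/42.076 = 0.576
3: (25 − 49.044)²/49.044 = 578.113936/49.044 = 11.788
4: (47 − 53.332)²/53.332 = 40.094224/53.332 = 0.752
5: (66 − 51.456)²/51.456 = 211.527936/51.456 = 4.111
Sum = 23.09
df = 5. Since 23.09 > 12.833, we reject H₀.

23.09; reject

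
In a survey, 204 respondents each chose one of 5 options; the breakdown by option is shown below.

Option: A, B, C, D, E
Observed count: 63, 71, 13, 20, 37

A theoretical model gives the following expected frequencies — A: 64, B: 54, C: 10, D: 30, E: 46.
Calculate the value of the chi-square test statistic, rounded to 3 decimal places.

11.362

cat         O        E   (O−E)²/E
A          63       64     0.0156
B          71       54     5.3519
C          13       10     0.9000
D          20       30     3.3333
E          37       46     1.7609
Sum = 11.362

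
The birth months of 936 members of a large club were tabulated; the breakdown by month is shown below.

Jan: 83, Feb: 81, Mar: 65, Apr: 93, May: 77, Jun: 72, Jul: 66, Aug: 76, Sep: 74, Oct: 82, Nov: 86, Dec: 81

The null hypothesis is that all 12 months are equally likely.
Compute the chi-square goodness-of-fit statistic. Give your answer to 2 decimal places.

Expected count for each of the 12 categories: 936/12 = 78.
χ² = (83−78)²/78 + (81−78)²/78 + (65−78)²/78 + (93−78)²/78 + (77−78)²/78 + (72−78)²/78 + (66−78)²/78 + (76−78)²/78 + (74−78)²/78 + (82−78)²/78 + (86−78)²/78 + (81−78)²/78
   = 0.321 + 0.115 + 2.167 + 2.885 + 0.013 + 0.462 + 1.846 + 0.051 + 0.205 + 0.205 + 0.821 + 0.115
Sum = 9.21

9.21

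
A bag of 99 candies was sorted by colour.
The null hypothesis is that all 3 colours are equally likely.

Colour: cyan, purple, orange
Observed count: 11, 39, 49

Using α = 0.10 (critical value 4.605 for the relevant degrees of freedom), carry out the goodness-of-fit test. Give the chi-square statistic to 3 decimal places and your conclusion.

23.515; reject

Expected count for each of the 3 categories: 99/3 = 33.
χ² = (11−33)²/33 + (39−33)²/33 + (49−33)²/33
   = 14.6667 + 1.0909 + 7.7576
Sum = 23.515
df = 2. Since 23.515 > 4.605, we reject H₀.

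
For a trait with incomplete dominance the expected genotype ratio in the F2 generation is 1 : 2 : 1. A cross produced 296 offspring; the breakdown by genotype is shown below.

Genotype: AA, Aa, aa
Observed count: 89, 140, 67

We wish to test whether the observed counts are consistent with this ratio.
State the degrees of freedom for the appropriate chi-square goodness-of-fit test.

There are k = 3 categories and no parameters were estimated from the data, so df = 3 − 1 = 2.

2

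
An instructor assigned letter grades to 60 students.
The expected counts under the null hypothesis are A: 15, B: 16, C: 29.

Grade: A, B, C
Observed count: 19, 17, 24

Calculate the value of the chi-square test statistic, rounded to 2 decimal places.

1.99

cat         O        E   (O−E)²/E
A          19       15      1.067
B          17       16      0.063
C          24       29      0.862
Sum = 1.99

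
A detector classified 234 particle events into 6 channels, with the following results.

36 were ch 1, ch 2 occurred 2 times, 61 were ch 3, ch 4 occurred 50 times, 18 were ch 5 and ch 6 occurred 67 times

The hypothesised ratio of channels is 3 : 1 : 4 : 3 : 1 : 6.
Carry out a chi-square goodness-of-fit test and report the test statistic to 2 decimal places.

Ratio total = 18. Expected counts: 234×3/18 = 39, 234×1/18 = 13, 234×4/18 = 52, 234×3/18 = 39, 234×1/18 = 13, 234×6/18 = 78.
cat         O        E   (O−E)²/E
ch 1       36       39      0.231
ch 2        2       13      9.308
ch 3       61       52      1.558
ch 4       50       39      3.103
ch 5       18       13      1.923
ch 6       67       78      1.551
Sum = 17.67

17.67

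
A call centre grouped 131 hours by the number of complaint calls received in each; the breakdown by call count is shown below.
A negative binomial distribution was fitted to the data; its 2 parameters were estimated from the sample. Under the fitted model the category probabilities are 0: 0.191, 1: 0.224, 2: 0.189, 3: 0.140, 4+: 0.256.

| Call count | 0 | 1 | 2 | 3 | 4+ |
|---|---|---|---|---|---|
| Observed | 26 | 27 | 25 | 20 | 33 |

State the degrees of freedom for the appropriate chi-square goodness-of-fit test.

There are k = 5 categories and 2 parameters estimated from the data, so df = 5 − 1 − 2 = 2.

2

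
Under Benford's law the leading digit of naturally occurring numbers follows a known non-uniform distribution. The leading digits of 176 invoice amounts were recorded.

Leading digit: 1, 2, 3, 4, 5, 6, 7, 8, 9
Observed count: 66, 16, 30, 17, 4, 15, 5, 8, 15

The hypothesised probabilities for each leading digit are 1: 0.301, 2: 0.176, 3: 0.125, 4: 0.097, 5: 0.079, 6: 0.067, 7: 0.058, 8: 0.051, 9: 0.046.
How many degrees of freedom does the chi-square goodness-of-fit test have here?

There are k = 9 categories and no parameters were estimated from the data, so df = 9 − 1 = 8.

8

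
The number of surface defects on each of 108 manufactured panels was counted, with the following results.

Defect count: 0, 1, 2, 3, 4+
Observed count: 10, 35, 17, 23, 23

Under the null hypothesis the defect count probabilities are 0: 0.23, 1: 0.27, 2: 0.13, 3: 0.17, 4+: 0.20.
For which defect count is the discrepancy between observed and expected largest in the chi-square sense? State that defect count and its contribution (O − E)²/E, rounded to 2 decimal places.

Expected counts E_i = n·p_i: 108×0.23 = 24.84, 108×0.27 = 29.16, 108×0.13 = 14.04, 108×0.17 = 18.36, 108×0.20 = 21.6.
0: (10 − 24.84)²/24.84 = 220.2256/24.84 = 8.866
1: (35 − 29.16)²/29.16 = 34.1056/29.16 = 1.170
2: (17 − 14.04)²/14.04 = 8.7616/14.04 = 0.624
3: (23 − 18.36)²/18.36 = 21.5296/18.36 = 1.173
4+: (23 − 21.6)²/21.6 = 1.96/21.6 = 0.091
The largest term is for 0: 8.87.

0, 8.87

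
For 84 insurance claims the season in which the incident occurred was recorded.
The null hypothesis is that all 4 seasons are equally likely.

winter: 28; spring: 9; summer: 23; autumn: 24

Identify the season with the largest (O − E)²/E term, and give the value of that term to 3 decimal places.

Expected count for each of the 4 categories: 84/4 = 21.
winter: (28 − 21)²/21 = 49/21 = 2.3333
spring: (9 − 21)²/21 = 144/21 = 6.8571
summer: (23 − 21)²/21 = 4/21 = 0.1905
autumn: (24 − 21)²/21 = 9/21 = 0.4286
The largest term is for spring: 6.857.

spring, 6.857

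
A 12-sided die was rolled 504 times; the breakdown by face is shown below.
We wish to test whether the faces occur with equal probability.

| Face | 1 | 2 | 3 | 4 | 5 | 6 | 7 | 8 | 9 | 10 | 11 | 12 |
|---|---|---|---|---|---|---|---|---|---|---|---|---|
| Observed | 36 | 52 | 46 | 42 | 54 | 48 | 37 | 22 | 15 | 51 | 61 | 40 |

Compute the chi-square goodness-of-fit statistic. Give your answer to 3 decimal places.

Under H₀ each category has probability 1/12, so each expected count is 504/12 = 42.
1: (36 − 42)²/42 = 36/42 = 0.8571
2: (52 − 42)²/42 = 100/42 = 2.3810
3: (46 − 42)²/42 = 16/42 = 0.3810
4: (42 − 42)²/42 = 0/42 = 0.0000
5: (54 − 42)²/42 = 144/42 = 3.4286
6: (48 − 42)²/42 = 36/42 = 0.8571
7: (37 − 42)²/42 = 25/42 = 0.5952
8: (22 − 42)²/42 = 400/42 = 9.5238
9: (15 − 42)²/42 = 729/42 = 17.3571
10: (51 − 42)²/42 = 81/42 = 1.9286
11: (61 − 42)²/42 = 361/42 = 8.5952
12: (40 − 42)²/42 = 4/42 = 0.0952
Sum = 46.000

46.000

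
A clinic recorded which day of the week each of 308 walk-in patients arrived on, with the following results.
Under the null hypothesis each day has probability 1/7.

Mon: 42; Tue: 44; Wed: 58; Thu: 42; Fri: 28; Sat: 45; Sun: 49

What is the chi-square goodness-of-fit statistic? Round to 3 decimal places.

Expected count for each of the 7 categories: 308/7 = 44.
Mon: (42 − 44)²/44 = 4/44 = 0.0909
Tue: (44 − 44)²/44 = 0/44 = 0.0000
Wed: (58 − 44)²/44 = 196/44 = 4.4545
Thu: (42 − 44)²/44 = 4/44 = 0.0909
Fri: (28 − 44)²/44 = 256/44 = 5.8182
Sat: (45 − 44)²/44 = 1/44 = 0.0227
Sun: (49 − 44)²/44 = 25/44 = 0.5682
Sum = 11.045

11.045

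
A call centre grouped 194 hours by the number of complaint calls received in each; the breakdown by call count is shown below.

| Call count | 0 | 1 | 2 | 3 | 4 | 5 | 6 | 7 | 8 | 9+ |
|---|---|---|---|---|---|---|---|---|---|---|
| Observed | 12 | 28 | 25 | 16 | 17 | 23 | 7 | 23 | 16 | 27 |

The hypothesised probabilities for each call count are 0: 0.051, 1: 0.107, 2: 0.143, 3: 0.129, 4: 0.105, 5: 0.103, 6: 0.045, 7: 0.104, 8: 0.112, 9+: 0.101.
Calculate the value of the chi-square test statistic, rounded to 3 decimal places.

12.562

Expected counts E_i = n·p_i: 194×0.051 = 9.894, 194×0.107 = 20.758, 194×0.143 = 27.742, 194×0.129 = 25.026, 194×0.105 = 20.37, 194×0.103 = 19.982, 194×0.045 = 8.73, 194×0.104 = 20.176, 194×0.112 = 21.728, 194×0.101 = 19.594.
cat         O        E   (O−E)²/E
0          12    9.894     0.4483
1          28   20.758     2.5266
2          25   27.742     0.2710
3          16   25.026     3.2554
4          17    20.37     0.5575
5          23   19.982     0.4558
6           7     8.73     0.3428
7          23   20.176     0.3953
8          16   21.728     1.5100
9+         27   19.594     2.7993
Sum = 12.562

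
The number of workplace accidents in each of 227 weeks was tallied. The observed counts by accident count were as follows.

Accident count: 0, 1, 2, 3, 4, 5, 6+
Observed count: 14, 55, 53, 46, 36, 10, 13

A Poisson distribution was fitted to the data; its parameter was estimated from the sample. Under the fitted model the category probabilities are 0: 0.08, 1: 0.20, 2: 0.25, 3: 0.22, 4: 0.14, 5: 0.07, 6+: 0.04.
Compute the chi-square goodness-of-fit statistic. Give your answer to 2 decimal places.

Expected counts E_i = n·p_i: 227×0.08 = 18.16, 227×0.20 = 45.4, 227×0.25 = 56.75, 227×0.22 = 49.94, 227×0.14 = 31.78, 227×0.07 = 15.89, 227×0.04 = 9.08.
0: (14 − 18.16)²/18.16 = 17.3056/18.16 = 0.953
1: (55 − 45.4)²/45.4 = 92.16/45.4 = 2.030
2: (53 − 56.75)²/56.75 = 14.0625/56.75 = 0.248
3: (46 − 49.94)²/49.94 = 15.5236/49.94 = 0.311
4: (36 − 31.78)²/31.78 = 17.8084/31.78 = 0.560
5: (10 − 15.89)²/15.89 = 34.6921/15.89 = 2.183
6+: (13 − 9.08)²/9.08 = 15.3664/9.08 = 1.692
Sum = 7.98

7.98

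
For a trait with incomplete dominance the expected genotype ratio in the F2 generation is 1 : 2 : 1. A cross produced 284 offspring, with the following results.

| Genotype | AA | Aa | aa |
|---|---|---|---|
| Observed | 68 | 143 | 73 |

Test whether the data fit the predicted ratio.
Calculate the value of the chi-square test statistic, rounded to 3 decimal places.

Ratio total = 4. Expected counts: 284×1/4 = 71, 284×2/4 = 142, 284×1/4 = 71.
χ² = (68−71)²/71 + (143−142)²/142 + (73−71)²/71
   = 0.1268 + 0.0070 + 0.0563
Sum = 0.190

0.190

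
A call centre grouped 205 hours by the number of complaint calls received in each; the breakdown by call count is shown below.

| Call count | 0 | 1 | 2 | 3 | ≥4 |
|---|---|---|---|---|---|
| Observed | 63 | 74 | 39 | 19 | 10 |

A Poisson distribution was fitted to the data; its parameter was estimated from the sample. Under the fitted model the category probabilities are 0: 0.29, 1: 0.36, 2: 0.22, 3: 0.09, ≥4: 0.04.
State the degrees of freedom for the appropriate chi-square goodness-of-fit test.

There are k = 5 categories and 1 parameter estimated from the data, so df = 5 − 1 − 1 = 3.

3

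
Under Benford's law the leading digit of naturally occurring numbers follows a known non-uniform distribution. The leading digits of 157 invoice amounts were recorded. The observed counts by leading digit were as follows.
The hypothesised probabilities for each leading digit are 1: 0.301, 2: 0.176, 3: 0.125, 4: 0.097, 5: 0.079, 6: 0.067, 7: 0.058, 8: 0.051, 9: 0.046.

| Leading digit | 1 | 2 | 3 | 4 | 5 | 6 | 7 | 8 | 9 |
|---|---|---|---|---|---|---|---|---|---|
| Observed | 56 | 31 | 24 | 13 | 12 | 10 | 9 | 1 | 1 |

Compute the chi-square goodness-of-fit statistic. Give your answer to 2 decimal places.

14.86

Expected counts E_i = n·p_i: 157×0.301 = 47.257, 157×0.176 = 27.632, 157×0.125 = 19.625, 157×0.097 = 15.229, 157×0.079 = 12.403, 157×0.067 = 10.519, 157×0.058 = 9.106, 157×0.051 = 8.007, 157×0.046 = 7.222.
cat         O        E   (O−E)²/E
1          56   47.257      1.618
2          31   27.632      0.411
3          24   19.625      0.975
4          13   15.229      0.326
5          12   12.403      0.013
6          10   10.519      0.026
7           9    9.106      0.001
8           1    8.007      6.132
9           1    7.222      5.360
Sum = 14.86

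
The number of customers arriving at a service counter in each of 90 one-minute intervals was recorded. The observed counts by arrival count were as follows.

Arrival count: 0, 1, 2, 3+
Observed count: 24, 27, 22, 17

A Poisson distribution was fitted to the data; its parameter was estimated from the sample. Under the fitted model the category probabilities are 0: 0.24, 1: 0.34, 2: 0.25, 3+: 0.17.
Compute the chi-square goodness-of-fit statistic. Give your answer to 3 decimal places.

0.890

Expected counts E_i = n·p_i: 90×0.24 = 21.6, 90×0.34 = 30.6, 90×0.25 = 22.5, 90×0.17 = 15.3.
0: (24 − 21.6)²/21.6 = 5.76/21.6 = 0.2667
1: (27 − 30.6)²/30.6 = 12.96/30.6 = 0.4235
2: (22 − 22.5)²/22.5 = 0.25/22.5 = 0.0111
3+: (17 − 15.3)²/15.3 = 2.89/15.3 = 0.1889
Sum = 0.890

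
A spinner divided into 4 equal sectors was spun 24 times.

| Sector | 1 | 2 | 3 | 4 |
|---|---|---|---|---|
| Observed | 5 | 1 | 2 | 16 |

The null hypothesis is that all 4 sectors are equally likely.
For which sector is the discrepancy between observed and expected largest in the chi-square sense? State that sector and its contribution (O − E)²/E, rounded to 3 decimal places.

Expected count for each of the 4 categories: 24/4 = 6.
χ² = (5−6)²/6 + (1−6)²/6 + (2−6)²/6 + (16−6)²/6
   = 0.1667 + 4.1667 + 2.6667 + 16.6667
The largest term is for 4: 16.667.

4, 16.667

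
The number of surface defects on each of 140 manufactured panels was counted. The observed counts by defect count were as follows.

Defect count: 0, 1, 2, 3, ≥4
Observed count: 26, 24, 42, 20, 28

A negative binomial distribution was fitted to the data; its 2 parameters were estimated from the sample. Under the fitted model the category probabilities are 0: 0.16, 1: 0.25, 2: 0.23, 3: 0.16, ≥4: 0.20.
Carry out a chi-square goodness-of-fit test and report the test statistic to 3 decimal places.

Expected counts E_i = n·p_i: 140×0.16 = 22.4, 140×0.25 = 35, 140×0.23 = 32.2, 140×0.16 = 22.4, 140×0.20 = 28.
cat         O        E   (O−E)²/E
0          26     22.4     0.5786
1          24       35     3.4571
2          42     32.2     2.9826
3          20     22.4     0.2571
≥4         28       28     0.0000
Sum = 7.275

7.275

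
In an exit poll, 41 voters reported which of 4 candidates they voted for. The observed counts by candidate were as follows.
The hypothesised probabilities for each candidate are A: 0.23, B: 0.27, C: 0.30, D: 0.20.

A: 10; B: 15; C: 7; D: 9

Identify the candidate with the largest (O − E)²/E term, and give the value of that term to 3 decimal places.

Expected counts E_i = n·p_i: 41×0.23 = 9.43, 41×0.27 = 11.07, 41×0.30 = 12.3, 41×0.20 = 8.2.
cat         O        E   (O−E)²/E
A          10     9.43     0.0345
B          15    11.07     1.3952
C           7     12.3     2.2837
D           9      8.2     0.0780
The largest term is for C: 2.284.

C, 2.284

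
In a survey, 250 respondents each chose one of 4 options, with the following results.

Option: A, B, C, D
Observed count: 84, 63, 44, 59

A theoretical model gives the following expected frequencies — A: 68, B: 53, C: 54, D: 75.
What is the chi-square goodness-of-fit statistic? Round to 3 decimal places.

A: (84 − 68)²/68 = 256/68 = 3.7647
B: (63 − 53)²/53 = 100/53 = 1.8868
C: (44 − 54)²/54 = 100/54 = 1.8519
D: (59 − 75)²/75 = 256/75 = 3.4133
Sum = 10.917

10.917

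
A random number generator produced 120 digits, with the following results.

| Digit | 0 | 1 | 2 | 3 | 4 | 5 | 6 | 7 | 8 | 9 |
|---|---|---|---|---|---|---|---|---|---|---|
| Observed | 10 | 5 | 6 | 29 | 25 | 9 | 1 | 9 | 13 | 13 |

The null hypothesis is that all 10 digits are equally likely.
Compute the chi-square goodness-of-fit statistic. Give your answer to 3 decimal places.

57.333

Expected count for each of the 10 categories: 120/10 = 12.
χ² = (10−12)²/12 + (5−12)²/12 + (6−12)²/12 + (29−12)²/12 + (25−12)²/12 + (9−12)²/12 + (1−12)²/12 + (9−12)²/12 + (13−12)²/12 + (13−12)²/12
   = 0.3333 + 4.0833 + 3.0000 + 24.0833 + 14.0833 + 0.7500 + 10.0833 + 0.7500 + 0.0833 + 0.0833
Sum = 57.333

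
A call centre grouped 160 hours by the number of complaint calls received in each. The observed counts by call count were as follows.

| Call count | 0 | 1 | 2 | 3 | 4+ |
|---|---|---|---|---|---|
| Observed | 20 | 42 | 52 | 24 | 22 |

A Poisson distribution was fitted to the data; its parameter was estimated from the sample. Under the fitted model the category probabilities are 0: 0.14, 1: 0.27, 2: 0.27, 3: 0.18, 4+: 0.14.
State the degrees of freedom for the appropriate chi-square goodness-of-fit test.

3

There are k = 5 categories and 1 parameter estimated from the data, so df = 5 − 1 − 1 = 3.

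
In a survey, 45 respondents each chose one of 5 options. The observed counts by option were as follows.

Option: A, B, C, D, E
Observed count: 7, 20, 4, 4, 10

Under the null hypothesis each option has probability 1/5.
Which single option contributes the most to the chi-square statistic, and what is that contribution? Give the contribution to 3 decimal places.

Under H₀ each category has probability 1/5, so each expected count is 45/5 = 9.
χ² = (7−9)²/9 + (20−9)²/9 + (4−9)²/9 + (4−9)²/9 + (10−9)²/9
   = 0.4444 + 13.4444 + 2.7778 + 2.7778 + 0.1111
The largest term is for B: 13.444.

B, 13.444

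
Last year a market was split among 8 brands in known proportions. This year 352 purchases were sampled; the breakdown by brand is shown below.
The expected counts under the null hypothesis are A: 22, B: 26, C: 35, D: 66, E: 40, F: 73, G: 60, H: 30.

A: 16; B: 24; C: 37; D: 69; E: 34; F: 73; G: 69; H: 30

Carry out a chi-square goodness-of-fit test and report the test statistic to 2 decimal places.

cat         O        E   (O−E)²/E
A          16       22      1.636
B          24       26      0.154
C          37       35      0.114
D          69       66      0.136
E          34       40      0.900
F          73       73      0.000
G          69       60      1.350
H          30       30      0.000
Sum = 4.29

4.29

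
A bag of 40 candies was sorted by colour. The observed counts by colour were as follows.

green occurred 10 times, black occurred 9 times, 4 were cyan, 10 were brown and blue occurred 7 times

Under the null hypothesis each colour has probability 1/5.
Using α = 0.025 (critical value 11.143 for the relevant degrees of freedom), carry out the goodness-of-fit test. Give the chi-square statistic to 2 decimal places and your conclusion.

Under H₀ each category has probability 1/5, so each expected count is 40/5 = 8.
green: (10 − 8)²/8 = 4/8 = 0.500
black: (9 − 8)²/8 = 1/8 = 0.125
cyan: (4 − 8)²/8 = 16/8 = 2.000
brown: (10 − 8)²/8 = 4/8 = 0.500
blue: (7 − 8)²/8 = 1/8 = 0.125
Sum = 3.25
df = 4. Since 3.25 < 11.143, we do not reject H₀.

3.25; do not reject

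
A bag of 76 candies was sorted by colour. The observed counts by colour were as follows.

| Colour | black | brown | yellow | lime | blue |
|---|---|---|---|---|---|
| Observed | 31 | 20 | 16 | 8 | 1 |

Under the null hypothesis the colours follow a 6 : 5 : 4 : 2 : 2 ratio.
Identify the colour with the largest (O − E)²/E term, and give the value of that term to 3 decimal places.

blue, 6.125

Ratio total = 19. Expected counts: 76×6/19 = 24, 76×5/19 = 20, 76×4/19 = 16, 76×2/19 = 8, 76×2/19 = 8.
χ² = (31−24)²/24 + (20−20)²/20 + (16−16)²/16 + (8−8)²/8 + (1−8)²/8
   = 2.0417 + 0.0000 + 0.0000 + 0.0000 + 6.1250
The largest term is for blue: 6.125.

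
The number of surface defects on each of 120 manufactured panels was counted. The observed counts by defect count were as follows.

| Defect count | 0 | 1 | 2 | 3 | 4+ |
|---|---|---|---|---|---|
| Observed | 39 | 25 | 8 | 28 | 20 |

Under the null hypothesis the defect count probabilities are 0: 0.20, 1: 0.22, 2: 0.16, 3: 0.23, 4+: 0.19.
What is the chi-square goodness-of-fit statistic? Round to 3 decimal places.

16.332

Expected counts E_i = n·p_i: 120×0.20 = 24, 120×0.22 = 26.4, 120×0.16 = 19.2, 120×0.23 = 27.6, 120×0.19 = 22.8.
cat         O        E   (O−E)²/E
0          39       24     9.3750
1          25     26.4     0.0742
2           8     19.2     6.5333
3          28     27.6     0.0058
4+         20     22.8     0.3439
Sum = 16.332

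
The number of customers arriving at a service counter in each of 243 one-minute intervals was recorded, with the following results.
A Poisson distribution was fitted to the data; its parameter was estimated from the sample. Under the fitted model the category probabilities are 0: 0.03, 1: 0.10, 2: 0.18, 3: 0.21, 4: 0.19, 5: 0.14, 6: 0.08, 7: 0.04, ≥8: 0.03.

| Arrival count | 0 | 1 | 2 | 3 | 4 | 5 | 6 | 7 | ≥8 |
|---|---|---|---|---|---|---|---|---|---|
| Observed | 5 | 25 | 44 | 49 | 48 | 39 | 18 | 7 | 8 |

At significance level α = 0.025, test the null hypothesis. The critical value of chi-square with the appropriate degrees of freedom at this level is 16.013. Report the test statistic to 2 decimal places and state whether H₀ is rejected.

Expected counts E_i = n·p_i: 243×0.03 = 7.29, 243×0.10 = 24.3, 243×0.18 = 43.74, 243×0.21 = 51.03, 243×0.19 = 46.17, 243×0.14 = 34.02, 243×0.08 = 19.44, 243×0.04 = 9.72, 243×0.03 = 7.29.
0: (5 − 7.29)²/7.29 = 5.2441/7.29 = 0.719
1: (25 − 24.3)²/24.3 = 0.49/24.3 = 0.020
2: (44 − 43.74)²/43.74 = 0.0676/43.74 = 0.002
3: (49 − 51.03)²/51.03 = 4.1209/51.03 = 0.081
4: (48 − 46.17)²/46.17 = 3.3489/46.17 = 0.073
5: (39 − 34.02)²/34.02 = 24.8004/34.02 = 0.729
6: (18 − 19.44)²/19.44 = 2.0736/19.44 = 0.107
7: (7 − 9.72)²/9.72 = 7.3984/9.72 = 0.761
≥8: (8 − 7.29)²/7.29 = 0.5041/7.29 = 0.069
Sum = 2.56
df = 7. Since 2.56 < 16.013, we do not reject H₀.

2.56; do not reject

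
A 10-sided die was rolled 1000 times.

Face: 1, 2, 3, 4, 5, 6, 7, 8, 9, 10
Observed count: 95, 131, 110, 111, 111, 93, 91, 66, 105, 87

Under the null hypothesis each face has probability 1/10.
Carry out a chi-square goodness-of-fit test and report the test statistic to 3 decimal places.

28.080

Expected count for each of the 10 categories: 1000/10 = 100.
1: (95 − 100)²/100 = 25/100 = 0.2500
2: (131 − 100)²/100 = 961/100 = 9.6100
3: (110 − 100)²/100 = 100/100 = 1.0000
4: (111 − 100)²/100 = 121/100 = 1.2100
5: (111 − 100)²/100 = 121/100 = 1.2100
6: (93 − 100)²/100 = 49/100 = 0.4900
7: (91 − 100)²/100 = 81/100 = 0.8100
8: (66 − 100)²/100 = 1156/100 = 11.5600
9: (105 − 100)²/100 = 25/100 = 0.2500
10: (87 − 100)²/100 = 169/100 = 1.6900
Sum = 28.080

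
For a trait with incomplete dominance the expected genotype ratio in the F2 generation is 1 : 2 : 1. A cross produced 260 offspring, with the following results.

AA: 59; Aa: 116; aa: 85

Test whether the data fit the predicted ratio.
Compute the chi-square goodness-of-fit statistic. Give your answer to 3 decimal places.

Ratio total = 4. Expected counts: 260×1/4 = 65, 260×2/4 = 130, 260×1/4 = 65.
AA: (59 − 65)²/65 = 36/65 = 0.5538
Aa: (116 − 130)²/130 = 196/130 = 1.5077
aa: (85 − 65)²/65 = 400/65 = 6.1538
Sum = 8.215

8.215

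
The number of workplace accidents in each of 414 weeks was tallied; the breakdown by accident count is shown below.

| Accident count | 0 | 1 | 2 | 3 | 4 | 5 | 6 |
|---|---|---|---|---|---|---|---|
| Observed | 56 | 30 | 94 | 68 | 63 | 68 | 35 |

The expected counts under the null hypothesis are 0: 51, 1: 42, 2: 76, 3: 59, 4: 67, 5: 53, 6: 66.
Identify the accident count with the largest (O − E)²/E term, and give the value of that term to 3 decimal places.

cat         O        E   (O−E)²/E
0          56       51     0.4902
1          30       42     3.4286
2          94       76     4.2632
3          68       59     1.3729
4          63       67     0.2388
5          68       53     4.2453
6          35       66    14.5606
The largest term is for 6: 14.561.

6, 14.561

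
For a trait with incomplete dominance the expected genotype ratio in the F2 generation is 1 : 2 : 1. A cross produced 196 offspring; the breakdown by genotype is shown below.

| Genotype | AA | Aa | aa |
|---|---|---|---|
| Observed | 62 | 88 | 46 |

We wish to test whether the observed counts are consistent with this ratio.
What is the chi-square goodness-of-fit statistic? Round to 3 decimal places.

4.653

Ratio total = 4. Expected counts: 196×1/4 = 49, 196×2/4 = 98, 196×1/4 = 49.
cat         O        E   (O−E)²/E
AA         62       49     3.4490
Aa         88       98     1.0204
aa         46       49     0.1837
Sum = 4.653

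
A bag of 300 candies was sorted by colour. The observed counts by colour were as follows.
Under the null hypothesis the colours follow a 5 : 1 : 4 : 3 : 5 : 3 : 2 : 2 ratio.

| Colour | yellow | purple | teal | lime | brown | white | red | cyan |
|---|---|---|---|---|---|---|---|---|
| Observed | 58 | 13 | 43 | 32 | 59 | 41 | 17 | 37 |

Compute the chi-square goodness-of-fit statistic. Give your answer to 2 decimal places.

10.91

Ratio total = 25. Expected counts: 300×5/25 = 60, 300×1/25 = 12, 300×4/25 = 48, 300×3/25 = 36, 300×5/25 = 60, 300×3/25 = 36, 300×2/25 = 24, 300×2/25 = 24.
cat         O        E   (O−E)²/E
yellow     58       60      0.067
purple     13       12      0.083
teal       43       48      0.521
lime       32       36      0.444
brown      59       60      0.017
white      41       36      0.694
red        17       24      2.042
cyan       37       24      7.042
Sum = 10.91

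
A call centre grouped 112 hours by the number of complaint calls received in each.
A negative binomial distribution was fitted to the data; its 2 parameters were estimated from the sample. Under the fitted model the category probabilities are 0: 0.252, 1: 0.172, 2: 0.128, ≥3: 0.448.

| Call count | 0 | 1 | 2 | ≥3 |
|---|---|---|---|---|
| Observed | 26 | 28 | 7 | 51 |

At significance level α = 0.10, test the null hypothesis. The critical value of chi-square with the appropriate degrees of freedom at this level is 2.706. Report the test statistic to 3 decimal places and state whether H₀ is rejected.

7.904; reject

Expected counts E_i = n·p_i: 112×0.252 = 28.224, 112×0.172 = 19.264, 112×0.128 = 14.336, 112×0.448 = 50.176.
0: (26 − 28.224)²/28.224 = 4.946176/28.224 = 0.1752
1: (28 − 19.264)²/19.264 = 76.317696/19.264 = 3.9617
2: (7 − 14.336)²/14.336 = 53.816896/14.336 = 3.7540
≥3: (51 − 50.176)²/50.176 = 0.678976/50.176 = 0.0135
Sum = 7.904
df = 1. Since 7.904 > 2.706, we reject H₀.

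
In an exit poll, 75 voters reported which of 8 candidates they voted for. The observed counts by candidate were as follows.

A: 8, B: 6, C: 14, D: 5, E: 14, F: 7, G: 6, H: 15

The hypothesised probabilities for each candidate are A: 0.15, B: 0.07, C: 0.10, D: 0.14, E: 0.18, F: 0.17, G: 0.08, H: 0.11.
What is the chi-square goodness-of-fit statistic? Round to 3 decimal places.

Expected counts E_i = n·p_i: 75×0.15 = 11.25, 75×0.07 = 5.25, 75×0.10 = 7.5, 75×0.14 = 10.5, 75×0.18 = 13.5, 75×0.17 = 12.75, 75×0.08 = 6, 75×0.11 = 8.25.
χ² = (8−11.25)²/11.25 + (6−5.25)²/5.25 + (14−7.5)²/7.5 + (5−10.5)²/10.5 + (14−13.5)²/13.5 + (7−12.75)²/12.75 + (6−6)²/6 + (15−8.25)²/8.25
   = 0.9389 + 0.1071 + 5.6333 + 2.8810 + 0.0185 + 2.5931 + 0.0000 + 5.5227
Sum = 17.695

17.695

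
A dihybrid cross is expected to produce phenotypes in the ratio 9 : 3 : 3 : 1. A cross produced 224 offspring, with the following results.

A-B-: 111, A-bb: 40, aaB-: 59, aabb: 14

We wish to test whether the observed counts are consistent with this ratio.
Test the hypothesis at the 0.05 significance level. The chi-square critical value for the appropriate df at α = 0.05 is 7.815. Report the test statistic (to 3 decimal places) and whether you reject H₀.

Ratio total = 16. Expected counts: 224×9/16 = 126, 224×3/16 = 42, 224×3/16 = 42, 224×1/16 = 14.
χ² = (111−126)²/126 + (40−42)²/42 + (59−42)²/42 + (14−14)²/14
   = 1.7857 + 0.0952 + 6.8810 + 0.0000
Sum = 8.762
df = 3. Since 8.762 > 7.815, we reject H₀.

8.762; reject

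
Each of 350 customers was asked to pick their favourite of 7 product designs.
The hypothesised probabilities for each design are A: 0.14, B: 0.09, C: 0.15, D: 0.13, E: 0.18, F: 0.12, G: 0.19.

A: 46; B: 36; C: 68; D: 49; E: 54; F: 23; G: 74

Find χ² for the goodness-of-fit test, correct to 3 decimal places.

Expected counts E_i = n·p_i: 350×0.14 = 49, 350×0.09 = 31.5, 350×0.15 = 52.5, 350×0.13 = 45.5, 350×0.18 = 63, 350×0.12 = 42, 350×0.19 = 66.5.
χ² = (46−49)²/49 + (36−31.5)²/31.5 + (68−52.5)²/52.5 + (49−45.5)²/45.5 + (54−63)²/63 + (23−42)²/42 + (74−66.5)²/66.5
   = 0.1837 + 0.6429 + 4.5762 + 0.2692 + 1.2857 + 8.5952 + 0.8459
Sum = 16.399

16.399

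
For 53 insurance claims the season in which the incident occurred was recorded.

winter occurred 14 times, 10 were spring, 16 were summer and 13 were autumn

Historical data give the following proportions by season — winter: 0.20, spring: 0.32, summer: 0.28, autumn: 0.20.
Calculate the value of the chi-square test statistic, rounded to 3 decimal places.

4.581

Expected counts E_i = n·p_i: 53×0.20 = 10.6, 53×0.32 = 16.96, 53×0.28 = 14.84, 53×0.20 = 10.6.
cat         O        E   (O−E)²/E
winter     14     10.6     1.0906
spring     10    16.96     2.8562
summer     16    14.84     0.0907
autumn     13     10.6     0.5434
Sum = 4.581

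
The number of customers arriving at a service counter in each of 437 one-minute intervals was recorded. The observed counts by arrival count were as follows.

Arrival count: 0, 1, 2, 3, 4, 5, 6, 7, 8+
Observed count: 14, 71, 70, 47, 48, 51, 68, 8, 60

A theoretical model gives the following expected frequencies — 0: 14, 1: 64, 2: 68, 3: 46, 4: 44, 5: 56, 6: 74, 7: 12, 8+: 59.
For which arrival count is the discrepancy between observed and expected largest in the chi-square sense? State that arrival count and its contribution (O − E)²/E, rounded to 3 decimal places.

7, 1.333

cat         O        E   (O−E)²/E
0          14       14     0.0000
1          71       64     0.7656
2          70       68     0.0588
3          47       46     0.0217
4          48       44     0.3636
5          51       56     0.4464
6          68       74     0.4865
7           8       12     1.3333
8+         60       59     0.0169
The largest term is for 7: 1.333.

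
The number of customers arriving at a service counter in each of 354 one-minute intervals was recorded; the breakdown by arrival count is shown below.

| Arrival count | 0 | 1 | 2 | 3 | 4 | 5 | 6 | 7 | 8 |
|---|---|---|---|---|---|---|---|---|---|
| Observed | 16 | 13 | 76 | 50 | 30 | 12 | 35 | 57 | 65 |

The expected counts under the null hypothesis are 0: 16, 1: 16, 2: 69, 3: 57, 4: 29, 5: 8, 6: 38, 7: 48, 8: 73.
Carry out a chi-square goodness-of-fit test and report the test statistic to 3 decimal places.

6.968

0: (16 − 16)²/16 = 0/16 = 0.0000
1: (13 − 16)²/16 = 9/16 = 0.5625
2: (76 − 69)²/69 = 49/69 = 0.7101
3: (50 − 57)²/57 = 49/57 = 0.8596
4: (30 − 29)²/29 = 1/29 = 0.0345
5: (12 − 8)²/8 = 16/8 = 2.0000
6: (35 − 38)²/38 = 9/38 = 0.2368
7: (57 − 48)²/48 = 81/48 = 1.6875
8: (65 − 73)²/73 = 64/73 = 0.8767
Sum = 6.968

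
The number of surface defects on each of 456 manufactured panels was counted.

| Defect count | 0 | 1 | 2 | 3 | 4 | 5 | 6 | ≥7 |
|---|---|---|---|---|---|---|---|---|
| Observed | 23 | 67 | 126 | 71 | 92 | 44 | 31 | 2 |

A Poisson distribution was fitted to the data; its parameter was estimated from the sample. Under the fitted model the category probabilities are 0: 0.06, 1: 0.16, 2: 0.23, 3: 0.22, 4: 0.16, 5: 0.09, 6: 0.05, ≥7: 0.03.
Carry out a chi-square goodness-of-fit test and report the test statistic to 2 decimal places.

Expected counts E_i = n·p_i: 456×0.06 = 27.36, 456×0.16 = 72.96, 456×0.23 = 104.88, 456×0.22 = 100.32, 456×0.16 = 72.96, 456×0.09 = 41.04, 456×0.05 = 22.8, 456×0.03 = 13.68.
cat         O        E   (O−E)²/E
0          23    27.36      0.695
1          67    72.96      0.487
2         126   104.88      4.253
3          71   100.32      8.569
4          92    72.96      4.969
5          44    41.04      0.213
6          31     22.8      2.949
≥7          2    13.68      9.972
Sum = 32.11

32.11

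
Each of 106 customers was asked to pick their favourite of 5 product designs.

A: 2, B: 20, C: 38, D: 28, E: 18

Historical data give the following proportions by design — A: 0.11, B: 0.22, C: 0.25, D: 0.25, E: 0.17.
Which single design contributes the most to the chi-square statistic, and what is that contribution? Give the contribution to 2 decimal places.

A, 8.00

Expected counts E_i = n·p_i: 106×0.11 = 11.66, 106×0.22 = 23.32, 106×0.25 = 26.5, 106×0.25 = 26.5, 106×0.17 = 18.02.
χ² = (2−11.66)²/11.66 + (20−23.32)²/23.32 + (38−26.5)²/26.5 + (28−26.5)²/26.5 + (18−18.02)²/18.02
   = 8.003 + 0.473 + 4.991 + 0.085 + 0.000
The largest term is for A: 8.00.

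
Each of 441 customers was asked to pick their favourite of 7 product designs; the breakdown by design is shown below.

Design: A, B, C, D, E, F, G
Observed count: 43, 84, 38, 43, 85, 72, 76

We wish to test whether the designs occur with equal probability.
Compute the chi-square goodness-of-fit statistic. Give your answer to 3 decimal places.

Under H₀ each category has probability 1/7, so each expected count is 441/7 = 63.
χ² = (43−63)²/63 + (84−63)²/63 + (38−63)²/63 + (43−63)²/63 + (85−63)²/63 + (72−63)²/63 + (76−63)²/63
   = 6.3492 + 7.0000 + 9.9206 + 6.3492 + 7.6825 + 1.2857 + 2.6825
Sum = 41.270

41.270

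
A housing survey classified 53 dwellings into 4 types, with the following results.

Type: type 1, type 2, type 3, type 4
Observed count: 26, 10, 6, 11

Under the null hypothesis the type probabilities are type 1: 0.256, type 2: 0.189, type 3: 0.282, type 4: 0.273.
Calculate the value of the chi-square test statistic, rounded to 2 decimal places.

Expected counts E_i = n·p_i: 53×0.256 = 13.568, 53×0.189 = 10.017, 53×0.282 = 14.946, 53×0.273 = 14.469.
χ² = (26−13.568)²/13.568 + (10−10.017)²/10.017 + (6−14.946)²/14.946 + (11−14.469)²/14.469
   = 11.391 + 0.000 + 5.355 + 0.832
Sum = 17.58

17.58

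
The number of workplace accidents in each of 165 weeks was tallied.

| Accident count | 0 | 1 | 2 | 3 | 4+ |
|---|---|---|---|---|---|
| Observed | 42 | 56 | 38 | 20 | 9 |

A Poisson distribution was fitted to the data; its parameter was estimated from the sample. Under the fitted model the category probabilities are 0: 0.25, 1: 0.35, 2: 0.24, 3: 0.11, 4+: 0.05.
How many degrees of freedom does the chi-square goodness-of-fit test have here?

There are k = 5 categories and 1 parameter estimated from the data, so df = 5 − 1 − 1 = 3.

3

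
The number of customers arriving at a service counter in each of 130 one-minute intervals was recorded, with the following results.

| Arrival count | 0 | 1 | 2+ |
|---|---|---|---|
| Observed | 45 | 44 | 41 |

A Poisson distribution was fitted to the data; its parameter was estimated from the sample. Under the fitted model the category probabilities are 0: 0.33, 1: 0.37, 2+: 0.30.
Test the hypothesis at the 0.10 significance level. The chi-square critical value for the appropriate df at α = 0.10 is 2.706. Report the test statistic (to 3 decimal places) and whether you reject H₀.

Expected counts E_i = n·p_i: 130×0.33 = 42.9, 130×0.37 = 48.1, 130×0.30 = 39.
0: (45 − 42.9)²/42.9 = 4.41/42.9 = 0.1028
1: (44 − 48.1)²/48.1 = 16.81/48.1 = 0.3495
2+: (41 − 39)²/39 = 4/39 = 0.1026
Sum = 0.555
df = 1. Since 0.555 < 2.706, we do not reject H₀.

0.555; do not reject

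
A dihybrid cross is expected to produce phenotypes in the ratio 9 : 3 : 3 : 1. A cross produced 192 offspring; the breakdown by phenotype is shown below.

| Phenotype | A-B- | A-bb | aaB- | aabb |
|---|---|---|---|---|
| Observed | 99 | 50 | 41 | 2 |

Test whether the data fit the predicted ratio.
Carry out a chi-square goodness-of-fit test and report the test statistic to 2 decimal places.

Ratio total = 16. Expected counts: 192×9/16 = 108, 192×3/16 = 36, 192×3/16 = 36, 192×1/16 = 12.
χ² = (99−108)²/108 + (50−36)²/36 + (41−36)²/36 + (2−12)²/12
   = 0.750 + 5.444 + 0.694 + 8.333
Sum = 15.22

15.22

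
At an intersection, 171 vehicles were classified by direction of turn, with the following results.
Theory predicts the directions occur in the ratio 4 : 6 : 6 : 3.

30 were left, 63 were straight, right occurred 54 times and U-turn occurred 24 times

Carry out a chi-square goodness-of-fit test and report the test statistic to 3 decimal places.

2.833

Ratio total = 19. Expected counts: 171×4/19 = 36, 171×6/19 = 54, 171×6/19 = 54, 171×3/19 = 27.
cat           O        E   (O−E)²/E
left         30       36     1.0000
straight     63       54     1.5000
right        54       54     0.0000
U-turn       24       27     0.3333
Sum = 2.833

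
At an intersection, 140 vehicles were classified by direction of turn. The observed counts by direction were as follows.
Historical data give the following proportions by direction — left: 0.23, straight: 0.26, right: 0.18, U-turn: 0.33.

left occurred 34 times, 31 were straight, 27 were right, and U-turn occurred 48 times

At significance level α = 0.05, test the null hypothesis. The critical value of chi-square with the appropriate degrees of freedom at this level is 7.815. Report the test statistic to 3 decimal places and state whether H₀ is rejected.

Expected counts E_i = n·p_i: 140×0.23 = 32.2, 140×0.26 = 36.4, 140×0.18 = 25.2, 140×0.33 = 46.2.
cat           O        E   (O−E)²/E
left         34     32.2     0.1006
straight     31     36.4     0.8011
right        27     25.2     0.1286
U-turn       48     46.2     0.0701
Sum = 1.100
df = 3. Since 1.100 < 7.815, we do not reject H₀.

1.100; do not reject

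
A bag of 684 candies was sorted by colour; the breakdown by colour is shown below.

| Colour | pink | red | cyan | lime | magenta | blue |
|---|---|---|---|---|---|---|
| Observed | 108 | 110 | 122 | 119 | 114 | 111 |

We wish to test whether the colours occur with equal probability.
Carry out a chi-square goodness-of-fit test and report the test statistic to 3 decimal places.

Under H₀ each category has probability 1/6, so each expected count is 684/6 = 114.
pink: (108 − 114)²/114 = 36/114 = 0.3158
red: (110 − 114)²/114 = 16/114 = 0.1404
cyan: (122 − 114)²/114 = 64/114 = 0.5614
lime: (119 − 114)²/114 = 25/114 = 0.2193
magenta: (114 − 114)²/114 = 0/114 = 0.0000
blue: (111 − 114)²/114 = 9/114 = 0.0789
Sum = 1.316

1.316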